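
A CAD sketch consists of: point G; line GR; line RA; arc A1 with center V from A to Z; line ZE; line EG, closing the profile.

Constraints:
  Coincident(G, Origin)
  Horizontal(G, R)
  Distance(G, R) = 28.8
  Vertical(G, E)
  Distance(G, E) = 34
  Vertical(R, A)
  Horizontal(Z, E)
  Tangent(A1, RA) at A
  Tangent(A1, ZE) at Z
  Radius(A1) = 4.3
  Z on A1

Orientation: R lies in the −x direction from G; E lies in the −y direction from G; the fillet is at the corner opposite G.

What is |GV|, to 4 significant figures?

38.50

G is at the origin; GR is horizontal with |GR| = 28.8 and R on the −x side, so R = (-28.80, 0.000). G and E share the same x with |GE| = 34.0 and E on the −y side, so E = (0.000, -34.00). The virtual corner opposite G is at (-28.80, -34.00). Since A1 is tangent to RA there, VA ⟂ RA and tangency of A1 to ZE means the radius VZ is perpendicular to ZE, with radius 4.3, so the center V sits 4.3 in from both sides at V = (-24.50, -29.70). Then |GV| = |V − G| = 38.50.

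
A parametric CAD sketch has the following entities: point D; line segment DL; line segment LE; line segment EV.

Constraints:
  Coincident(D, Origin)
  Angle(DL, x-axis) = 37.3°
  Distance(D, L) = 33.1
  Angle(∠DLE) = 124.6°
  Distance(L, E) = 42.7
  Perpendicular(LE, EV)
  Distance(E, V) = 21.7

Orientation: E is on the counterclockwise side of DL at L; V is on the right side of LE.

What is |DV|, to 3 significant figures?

78.6

∠DLE = 124.6°, so LE runs at 37.3° + (180° − 124.6°) = 92.7° from the x-axis; with |LE| = 42.7, E = L + 42.7·(cos 92.7°, sin 92.7°) = (24.3, 62.7). LE is perpendicular to EV; with |EV| = 21.7 on the right of LE, V = E + 21.7·(0.999, 0.0471) = (46.0, 63.7). Then |DV| = |V − D| = 78.6.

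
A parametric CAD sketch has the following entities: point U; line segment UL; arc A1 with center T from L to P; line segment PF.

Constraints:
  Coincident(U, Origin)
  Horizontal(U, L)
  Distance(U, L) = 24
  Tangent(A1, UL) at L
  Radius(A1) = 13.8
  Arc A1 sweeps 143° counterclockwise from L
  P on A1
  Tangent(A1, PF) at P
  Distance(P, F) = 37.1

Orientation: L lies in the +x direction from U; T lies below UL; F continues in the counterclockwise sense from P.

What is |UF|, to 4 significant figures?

65.40

U is at the origin; U and L share the same y with |UL| = 24.0 and L on the +x side, so L = (24.00, 0.000). Tangency of A1 to UL means the radius TL is perpendicular to UL, so T = L + (0, -13.8) = (24.00, -13.80). On A1, L sits at bearing 90° from T; a 143° counterclockwise sweep puts P at bearing 233°, so P = T + 13.8·(cos 233°, sin 233°) = (15.69, -24.82). The tangent condition forces TP to be normal to PF, so PF runs along (−sin 233°, cos 233°); with |PF| = 37.1, F = (45.32, -47.15). Then |UF| = |F − U| = 65.40.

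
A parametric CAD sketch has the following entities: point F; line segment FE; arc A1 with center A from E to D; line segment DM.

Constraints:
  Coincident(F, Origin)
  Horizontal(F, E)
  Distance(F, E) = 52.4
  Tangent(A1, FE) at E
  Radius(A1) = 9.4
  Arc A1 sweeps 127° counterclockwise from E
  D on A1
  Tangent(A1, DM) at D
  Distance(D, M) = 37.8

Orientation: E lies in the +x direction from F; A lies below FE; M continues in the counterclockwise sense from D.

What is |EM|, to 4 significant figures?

47.74

On A1, E sits at bearing 90° from A; a 127° counterclockwise sweep puts D at bearing 217°, so D = A + 9.4·(cos 217°, sin 217°) = (44.89, -15.06). A1 meets DM tangentially, so AD is at right angles to DM, so DM runs along (−sin 217°, cos 217°); with |DM| = 37.8, M = (67.64, -45.25). Then |EM| = |M − E| = 47.74.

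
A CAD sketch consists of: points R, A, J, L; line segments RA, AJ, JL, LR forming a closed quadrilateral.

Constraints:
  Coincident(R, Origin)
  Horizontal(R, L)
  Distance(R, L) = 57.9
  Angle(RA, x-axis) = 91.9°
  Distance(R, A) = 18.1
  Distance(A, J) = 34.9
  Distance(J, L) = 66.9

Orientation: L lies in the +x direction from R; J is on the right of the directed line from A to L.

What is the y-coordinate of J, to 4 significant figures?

-16.22

Checks: |AJ| = 34.90 ✓; |JL| = 66.90 ✓.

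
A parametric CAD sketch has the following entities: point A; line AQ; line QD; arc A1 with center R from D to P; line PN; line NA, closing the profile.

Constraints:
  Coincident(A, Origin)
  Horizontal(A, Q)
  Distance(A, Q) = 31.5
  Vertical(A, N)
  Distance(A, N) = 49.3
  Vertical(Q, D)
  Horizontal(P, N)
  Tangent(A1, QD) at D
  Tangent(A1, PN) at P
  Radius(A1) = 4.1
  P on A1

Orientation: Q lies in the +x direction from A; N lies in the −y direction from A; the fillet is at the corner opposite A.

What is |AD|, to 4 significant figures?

55.09

A is at the origin; AQ is horizontal with |AQ| = 31.5 and Q on the +x side, so Q = (31.50, 0.000). A and N share the same x with |AN| = 49.3 and N on the −y side, so N = (0.000, -49.30). The virtual corner opposite A is at (31.50, -49.30). A1 meets QD tangentially, so RD is at right angles to QD and the tangent condition forces RP to be normal to PN, with radius 4.1, so the center R sits 4.1 in from both sides at R = (27.40, -45.20). That places the tangent points at D = (31.50, -45.20) on QD and P = (27.40, -49.30) on PN. Then |AD| = |D − A| = 55.09.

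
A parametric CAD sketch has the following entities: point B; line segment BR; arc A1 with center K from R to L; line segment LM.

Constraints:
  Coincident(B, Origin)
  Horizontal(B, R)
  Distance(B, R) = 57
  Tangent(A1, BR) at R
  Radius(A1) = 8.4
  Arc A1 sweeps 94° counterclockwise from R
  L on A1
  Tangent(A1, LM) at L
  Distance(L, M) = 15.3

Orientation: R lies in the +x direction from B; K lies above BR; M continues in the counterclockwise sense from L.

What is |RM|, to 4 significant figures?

25.33

B is at the origin; BR is horizontal with |BR| = 57.0 and R on the +x side, so R = (57.00, 0.000). The tangent condition forces KR to be normal to BR, so K = R + (0, 8.4) = (57.00, 8.400). On A1, R sits at bearing -90° from K; a 94° counterclockwise sweep puts L at bearing 4°, so L = K + 8.4·(cos 4°, sin 4°) = (65.38, 8.986). The tangent condition forces KL to be normal to LM, so LM runs along (−sin 4°, cos 4°); with |LM| = 15.3, M = (64.31, 24.25). Then |RM| = |M − R| = 25.33.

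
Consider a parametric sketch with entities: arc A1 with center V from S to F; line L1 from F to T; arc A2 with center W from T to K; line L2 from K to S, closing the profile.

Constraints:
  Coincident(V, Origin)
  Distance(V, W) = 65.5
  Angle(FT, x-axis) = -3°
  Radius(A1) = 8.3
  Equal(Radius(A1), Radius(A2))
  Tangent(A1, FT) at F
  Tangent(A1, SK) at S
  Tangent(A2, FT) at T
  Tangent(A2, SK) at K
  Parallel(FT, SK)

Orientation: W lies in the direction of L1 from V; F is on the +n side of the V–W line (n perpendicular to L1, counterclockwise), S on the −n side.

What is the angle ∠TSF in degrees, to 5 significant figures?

75.779°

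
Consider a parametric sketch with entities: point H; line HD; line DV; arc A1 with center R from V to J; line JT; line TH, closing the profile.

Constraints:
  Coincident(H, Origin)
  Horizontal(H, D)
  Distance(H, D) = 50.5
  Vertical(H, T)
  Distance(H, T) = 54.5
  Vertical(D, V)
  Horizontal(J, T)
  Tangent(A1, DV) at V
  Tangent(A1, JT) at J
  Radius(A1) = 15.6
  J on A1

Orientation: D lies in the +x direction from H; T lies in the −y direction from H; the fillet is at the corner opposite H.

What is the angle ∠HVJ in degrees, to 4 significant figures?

82.61°

H is at the origin; HD is horizontal with |HD| = 50.5 and D on the +x side, so D = (50.50, 0.000). HT is vertical with |HT| = 54.5 and T on the −y side, so T = (0.000, -54.50). The virtual corner opposite H is at (50.50, -54.50). A1 meets DV tangentially, so RV is at right angles to DV and the tangent condition forces RJ to be normal to JT, with radius 15.6, so the center R sits 15.6 in from both sides at R = (34.90, -38.90). That places the tangent points at V = (50.50, -38.90) on DV and J = (34.90, -54.50) on JT. Then cos ∠HVJ = VH·VJ / (|VH||VJ|), giving 82.61°.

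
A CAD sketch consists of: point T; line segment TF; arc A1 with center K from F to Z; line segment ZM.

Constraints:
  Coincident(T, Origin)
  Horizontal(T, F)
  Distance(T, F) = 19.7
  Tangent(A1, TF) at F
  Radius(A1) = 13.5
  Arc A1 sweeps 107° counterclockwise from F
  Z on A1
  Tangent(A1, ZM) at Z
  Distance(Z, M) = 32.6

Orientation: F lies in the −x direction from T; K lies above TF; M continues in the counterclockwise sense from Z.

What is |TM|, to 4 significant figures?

51.29

On A1, F sits at bearing -90° from K; a 107° counterclockwise sweep puts Z at bearing 17°, so Z = K + 13.5·(cos 17°, sin 17°) = (-6.790, 17.45). The tangent condition forces KZ to be normal to ZM, so ZM runs along (−sin 17°, cos 17°); with |ZM| = 32.6, M = (-16.32, 48.62). Then |TM| = |M − T| = 51.29.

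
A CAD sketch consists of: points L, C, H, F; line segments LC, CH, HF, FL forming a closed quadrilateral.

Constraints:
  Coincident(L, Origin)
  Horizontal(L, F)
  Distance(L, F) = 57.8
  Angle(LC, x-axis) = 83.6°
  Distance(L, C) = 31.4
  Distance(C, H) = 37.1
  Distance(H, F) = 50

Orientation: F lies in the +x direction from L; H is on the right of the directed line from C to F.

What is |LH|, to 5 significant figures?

9.8643

L is at the origin; L and F share the same y with |LF| = 57.8 and F in +x, so F = (57.8, 0). LC runs at 83.6° with |LC| = 31.4, so C = (3.5001, 31.204). H is determined by |CH| = 37.1 and |HF| = 50.0 together: it lies at the intersection of circle(C, 37.1) and circle(F, 50.0). With |CF| = 62.627, the foot of the radical line on CF is 22.343 from C and the perpendicular offset is √(37.1² − 22.343²) = 29.617. Taking the right-of-CF solution: H = (8.1154, -5.6075).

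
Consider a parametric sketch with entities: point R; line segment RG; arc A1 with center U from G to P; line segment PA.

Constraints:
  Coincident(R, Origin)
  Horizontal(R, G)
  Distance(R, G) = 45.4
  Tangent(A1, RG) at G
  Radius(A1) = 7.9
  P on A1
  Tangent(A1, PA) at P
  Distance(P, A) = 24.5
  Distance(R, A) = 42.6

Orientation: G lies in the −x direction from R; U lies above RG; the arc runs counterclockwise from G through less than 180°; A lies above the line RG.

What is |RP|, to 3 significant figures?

38.2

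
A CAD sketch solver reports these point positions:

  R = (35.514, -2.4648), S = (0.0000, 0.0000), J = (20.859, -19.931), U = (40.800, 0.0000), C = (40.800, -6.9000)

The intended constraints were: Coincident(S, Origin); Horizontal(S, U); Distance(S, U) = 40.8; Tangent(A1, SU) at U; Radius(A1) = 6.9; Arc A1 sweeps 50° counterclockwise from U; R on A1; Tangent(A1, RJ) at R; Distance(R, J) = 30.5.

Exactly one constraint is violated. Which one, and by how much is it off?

Distance(R, J) = 30.5 — off by 7.70.

S = (0.00, 0.00) ✓; S.y = 0.00, U.y = 0.00 ✓; |SU| = 40.80 ✓; ∠(CU, US) = 90.00° ✓; |CU| = 6.900 ✓; bearing(C→R) − bearing(C→U) = 50.00° ✓; |CR| = 6.900 ✓; ∠(CR, RJ) = 90.00° ✓; |RJ| = 22.80 ✗.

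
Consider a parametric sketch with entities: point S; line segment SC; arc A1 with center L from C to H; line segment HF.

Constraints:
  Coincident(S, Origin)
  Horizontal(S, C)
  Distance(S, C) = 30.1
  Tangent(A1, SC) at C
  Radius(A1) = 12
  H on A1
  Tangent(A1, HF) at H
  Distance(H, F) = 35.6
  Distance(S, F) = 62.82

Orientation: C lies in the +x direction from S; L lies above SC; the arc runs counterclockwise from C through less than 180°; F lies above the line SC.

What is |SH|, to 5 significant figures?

43.926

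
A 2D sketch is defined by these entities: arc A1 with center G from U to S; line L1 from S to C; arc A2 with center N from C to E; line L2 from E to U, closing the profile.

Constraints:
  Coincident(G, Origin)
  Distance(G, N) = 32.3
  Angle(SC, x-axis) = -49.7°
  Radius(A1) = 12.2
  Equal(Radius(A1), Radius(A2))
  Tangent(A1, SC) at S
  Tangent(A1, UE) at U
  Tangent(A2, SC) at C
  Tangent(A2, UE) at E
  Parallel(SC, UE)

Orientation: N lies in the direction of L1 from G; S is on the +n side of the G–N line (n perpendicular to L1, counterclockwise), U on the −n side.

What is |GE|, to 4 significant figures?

34.53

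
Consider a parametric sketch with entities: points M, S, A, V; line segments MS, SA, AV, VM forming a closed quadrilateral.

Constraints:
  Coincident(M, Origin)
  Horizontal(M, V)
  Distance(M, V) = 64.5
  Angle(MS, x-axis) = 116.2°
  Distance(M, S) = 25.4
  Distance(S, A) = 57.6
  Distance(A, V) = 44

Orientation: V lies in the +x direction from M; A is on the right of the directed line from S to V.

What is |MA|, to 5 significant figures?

33.520

Checks: MS at 116.2° ✓; |SA| = 57.60 ✓; |AV| = 44.00 ✓.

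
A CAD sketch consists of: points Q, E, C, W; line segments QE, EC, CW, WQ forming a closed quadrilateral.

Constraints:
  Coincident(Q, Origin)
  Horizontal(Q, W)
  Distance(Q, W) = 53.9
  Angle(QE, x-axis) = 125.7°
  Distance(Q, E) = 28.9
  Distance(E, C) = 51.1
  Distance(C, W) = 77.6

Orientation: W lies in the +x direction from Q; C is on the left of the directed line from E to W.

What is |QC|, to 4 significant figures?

66.60

Checks: Q = (0.00, 0.00) ✓; |EC| = 51.10 ✓; |CW| = 77.60 ✓.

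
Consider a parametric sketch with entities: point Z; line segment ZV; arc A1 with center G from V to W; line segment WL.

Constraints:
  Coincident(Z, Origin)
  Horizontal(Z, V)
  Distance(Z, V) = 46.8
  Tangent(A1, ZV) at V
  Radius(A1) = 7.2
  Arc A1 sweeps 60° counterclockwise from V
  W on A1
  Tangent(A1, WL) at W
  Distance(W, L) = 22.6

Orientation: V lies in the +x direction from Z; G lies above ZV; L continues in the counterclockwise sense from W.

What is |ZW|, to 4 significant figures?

53.16

Z is at the origin; Z and V share the same y with |ZV| = 46.8 and V on the +x side, so V = (46.80, 0.000). Since A1 is tangent to ZV there, GV ⟂ ZV, so G = V + (0, 7.2) = (46.80, 7.200). On A1, V sits at bearing -90° from G; a 60° counterclockwise sweep puts W at bearing -30°, so W = G + 7.2·(cos -30°, sin -30°) = (53.04, 3.600). Then |ZW| = |W − Z| = 53.16.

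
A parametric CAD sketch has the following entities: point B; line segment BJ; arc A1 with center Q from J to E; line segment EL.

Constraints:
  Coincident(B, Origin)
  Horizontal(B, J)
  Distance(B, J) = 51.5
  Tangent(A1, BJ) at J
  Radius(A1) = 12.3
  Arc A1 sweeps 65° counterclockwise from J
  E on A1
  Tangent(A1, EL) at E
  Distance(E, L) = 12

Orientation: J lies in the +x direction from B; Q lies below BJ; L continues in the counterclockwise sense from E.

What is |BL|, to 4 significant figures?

39.60

B is at the origin; B and J share the same y with |BJ| = 51.5 and J on the +x side, so J = (51.50, 0.000). Tangency of A1 to BJ means the radius QJ is perpendicular to BJ, so Q = J + (0, -12.3) = (51.50, -12.30). On A1, J sits at bearing 90° from Q; a 65° counterclockwise sweep puts E at bearing 155°, so E = Q + 12.3·(cos 155°, sin 155°) = (40.35, -7.102). Tangency of A1 to EL means the radius QE is perpendicular to EL, so EL runs along (−sin 155°, cos 155°); with |EL| = 12.0, L = (35.28, -17.98). Then |BL| = |L − B| = 39.60.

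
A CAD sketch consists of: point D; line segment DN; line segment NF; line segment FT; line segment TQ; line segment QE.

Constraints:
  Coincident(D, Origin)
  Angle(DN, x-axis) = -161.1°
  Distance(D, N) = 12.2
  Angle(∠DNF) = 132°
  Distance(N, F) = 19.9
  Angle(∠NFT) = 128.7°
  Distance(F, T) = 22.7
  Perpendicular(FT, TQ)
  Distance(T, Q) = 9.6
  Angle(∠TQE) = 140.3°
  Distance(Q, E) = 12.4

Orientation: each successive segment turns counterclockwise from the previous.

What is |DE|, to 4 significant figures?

26.62

The perpendicularity gives TQ at right angles to FT, so TQ runs at 28.20°; with |TQ| = 9.6, Q = (-0.1623, -37.73). ∠TQE = 140.3° gives QE at 67.90° from the x-axis; with |QE| = 12.4, E = (4.503, -26.24). Then |DE| = |E − D| = 26.62.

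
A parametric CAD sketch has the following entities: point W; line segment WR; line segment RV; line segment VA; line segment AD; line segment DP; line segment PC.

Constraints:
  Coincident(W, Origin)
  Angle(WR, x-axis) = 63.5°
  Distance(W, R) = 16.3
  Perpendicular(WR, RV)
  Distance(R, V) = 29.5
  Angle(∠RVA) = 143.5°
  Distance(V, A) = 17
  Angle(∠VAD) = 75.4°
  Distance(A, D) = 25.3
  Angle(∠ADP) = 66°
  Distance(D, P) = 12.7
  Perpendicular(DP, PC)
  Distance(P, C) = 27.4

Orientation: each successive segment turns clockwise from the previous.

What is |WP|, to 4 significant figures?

20.37

∠VAD = 75.4° gives AD at -167.6° from the x-axis; with |AD| = 25.3, D = (16.68, -19.16). ∠ADP = 66.0° gives DP at 78.40° from the x-axis; with |DP| = 12.7, P = (19.24, -6.715). Then |WP| = |P − W| = 20.37.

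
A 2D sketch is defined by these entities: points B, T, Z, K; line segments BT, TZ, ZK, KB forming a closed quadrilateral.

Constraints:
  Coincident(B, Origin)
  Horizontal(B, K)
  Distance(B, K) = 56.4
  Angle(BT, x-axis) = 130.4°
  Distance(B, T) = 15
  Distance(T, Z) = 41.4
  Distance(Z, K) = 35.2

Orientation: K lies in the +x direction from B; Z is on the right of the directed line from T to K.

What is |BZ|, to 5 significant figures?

27.035

B is at the origin; BK is horizontal with |BK| = 56.4 and K in +x, so K = (56.4, 0). BT runs at 130.4° with |BT| = 15.0, so T = (-9.7218, 11.423). Z is determined by |TZ| = 41.4 and |ZK| = 35.2 together: it lies at the intersection of circle(T, 41.4) and circle(K, 35.2). With |TK| = 67.101, the foot of the radical line on TK is 37.089 from T and the perpendicular offset is √(41.4² − 37.089²) = 18.394. Taking the right-of-TK solution: Z = (23.695, -13.016).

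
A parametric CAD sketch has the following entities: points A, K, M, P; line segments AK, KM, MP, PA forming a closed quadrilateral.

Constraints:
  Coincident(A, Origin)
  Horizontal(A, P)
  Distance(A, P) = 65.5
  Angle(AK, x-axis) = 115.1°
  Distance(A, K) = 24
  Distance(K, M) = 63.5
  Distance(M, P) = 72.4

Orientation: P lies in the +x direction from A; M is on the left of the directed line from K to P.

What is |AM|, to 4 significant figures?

74.82

Checks: |KM| = 63.50 ✓; |MP| = 72.40 ✓.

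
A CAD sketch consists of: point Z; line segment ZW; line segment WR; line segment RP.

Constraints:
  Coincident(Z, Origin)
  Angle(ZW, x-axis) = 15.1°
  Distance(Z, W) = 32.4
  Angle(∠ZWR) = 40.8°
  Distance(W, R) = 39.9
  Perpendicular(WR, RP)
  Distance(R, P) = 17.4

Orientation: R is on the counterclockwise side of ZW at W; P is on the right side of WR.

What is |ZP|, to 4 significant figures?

41.52

Z is at the origin; ZW runs at 15.1° with length 32.4, so W = 32.4·(cos 15.1°, sin 15.1°) = (31.28, 8.440). ∠ZWR = 40.8°, so WR runs at 15.1° + (180° − 40.8°) = 154.3° from the x-axis; with |WR| = 39.9, R = W + 39.9·(cos 154.3°, sin 154.3°) = (-4.672, 25.74). WR is perpendicular to RP; with |RP| = 17.4 on the right of WR, P = R + 17.4·(0.4337, 0.9011) = (2.874, 41.42). Then |ZP| = |P − Z| = 41.52.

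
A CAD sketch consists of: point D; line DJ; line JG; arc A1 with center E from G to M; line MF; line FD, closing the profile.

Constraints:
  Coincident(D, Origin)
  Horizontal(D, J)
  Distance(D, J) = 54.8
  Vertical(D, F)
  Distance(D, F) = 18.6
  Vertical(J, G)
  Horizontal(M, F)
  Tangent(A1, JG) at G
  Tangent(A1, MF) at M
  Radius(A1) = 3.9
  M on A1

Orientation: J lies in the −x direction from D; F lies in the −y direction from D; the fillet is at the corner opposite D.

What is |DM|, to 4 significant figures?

54.19

The virtual corner opposite D is at (-54.80, -18.60). Since A1 is tangent to JG there, EG ⟂ JG and the tangent condition forces EM to be normal to MF, with radius 3.9, so the center E sits 3.9 in from both sides at E = (-50.90, -14.70). That places the tangent points at G = (-54.80, -14.70) on JG and M = (-50.90, -18.60) on MF. Then |DM| = |M − D| = 54.19.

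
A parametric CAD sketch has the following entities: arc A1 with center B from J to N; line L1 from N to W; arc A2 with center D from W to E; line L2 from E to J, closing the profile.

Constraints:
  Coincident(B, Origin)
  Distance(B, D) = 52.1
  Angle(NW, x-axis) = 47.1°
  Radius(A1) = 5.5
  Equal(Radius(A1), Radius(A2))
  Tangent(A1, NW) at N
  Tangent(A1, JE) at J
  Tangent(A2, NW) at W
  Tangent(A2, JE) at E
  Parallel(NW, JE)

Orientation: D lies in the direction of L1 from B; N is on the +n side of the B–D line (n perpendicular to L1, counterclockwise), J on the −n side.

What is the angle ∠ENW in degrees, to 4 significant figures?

11.92°

Tangency of A1 to both parallel lines with radius 5.5 puts N and J at B ± 5.5·n: N = (-4.029, 3.744), J = (4.029, -3.744). Equal radii place W and E the same way about D: W = D + 5.5·n = (31.44, 41.91), E = D − 5.5·n = (39.49, 34.42). Then cos ∠ENW = NE·NW / (|NE||NW|), giving 11.92°.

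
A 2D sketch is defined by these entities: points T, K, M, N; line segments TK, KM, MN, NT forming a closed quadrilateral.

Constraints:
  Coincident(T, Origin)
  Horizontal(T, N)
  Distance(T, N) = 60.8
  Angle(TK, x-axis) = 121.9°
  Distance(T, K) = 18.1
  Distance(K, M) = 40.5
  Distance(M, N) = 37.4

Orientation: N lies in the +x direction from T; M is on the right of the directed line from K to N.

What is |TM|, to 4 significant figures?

25.13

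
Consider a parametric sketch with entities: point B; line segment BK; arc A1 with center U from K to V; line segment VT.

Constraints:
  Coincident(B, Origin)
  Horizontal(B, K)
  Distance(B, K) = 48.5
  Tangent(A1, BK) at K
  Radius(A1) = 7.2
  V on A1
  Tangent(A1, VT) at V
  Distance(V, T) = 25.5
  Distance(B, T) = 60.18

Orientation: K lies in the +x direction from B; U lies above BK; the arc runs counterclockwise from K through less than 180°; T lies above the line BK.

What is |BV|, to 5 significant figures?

56.214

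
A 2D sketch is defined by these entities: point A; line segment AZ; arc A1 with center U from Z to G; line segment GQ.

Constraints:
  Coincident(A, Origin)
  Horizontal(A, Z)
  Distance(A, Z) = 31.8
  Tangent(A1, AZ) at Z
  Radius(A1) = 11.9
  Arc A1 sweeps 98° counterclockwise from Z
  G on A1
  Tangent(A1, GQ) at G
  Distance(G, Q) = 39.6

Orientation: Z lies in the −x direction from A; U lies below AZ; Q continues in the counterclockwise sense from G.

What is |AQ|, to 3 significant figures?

65.1

A is at the origin; A and Z share the same y with |AZ| = 31.8 and Z on the −x side, so Z = (-31.8, 0.00). Tangency of A1 to AZ means the radius UZ is perpendicular to AZ, so U = Z + (0, -11.9) = (-31.8, -11.9). On A1, Z sits at bearing 90° from U; a 98° counterclockwise sweep puts G at bearing 188°, so G = U + 11.9·(cos 188°, sin 188°) = (-43.6, -13.6). The tangent condition forces UG to be normal to GQ, so GQ runs along (−sin 188°, cos 188°); with |GQ| = 39.6, Q = (-38.1, -52.8). Then |AQ| = |Q − A| = 65.1.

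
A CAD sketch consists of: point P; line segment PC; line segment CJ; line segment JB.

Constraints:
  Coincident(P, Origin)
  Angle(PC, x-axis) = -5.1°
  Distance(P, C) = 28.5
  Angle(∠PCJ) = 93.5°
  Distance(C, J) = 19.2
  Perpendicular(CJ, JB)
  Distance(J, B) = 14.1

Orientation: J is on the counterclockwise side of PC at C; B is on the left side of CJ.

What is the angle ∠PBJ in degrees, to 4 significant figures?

124.4°

P is at the origin; PC runs at -5.1° with length 28.5, so C = 28.5·(cos -5.1°, sin -5.1°) = (28.39, -2.533). ∠PCJ = 93.5°, so CJ runs at -5.1° + (180° − 93.5°) = 81.40° from the x-axis; with |CJ| = 19.2, J = C + 19.2·(cos 81.40°, sin 81.40°) = (31.26, 16.45). CJ ⟂ JB; with |JB| = 14.1 on the left of CJ, B = J + 14.1·(-0.9888, 0.1495) = (17.32, 18.56). Then cos ∠PBJ = BP·BJ / (|BP||BJ|), giving 124.4°.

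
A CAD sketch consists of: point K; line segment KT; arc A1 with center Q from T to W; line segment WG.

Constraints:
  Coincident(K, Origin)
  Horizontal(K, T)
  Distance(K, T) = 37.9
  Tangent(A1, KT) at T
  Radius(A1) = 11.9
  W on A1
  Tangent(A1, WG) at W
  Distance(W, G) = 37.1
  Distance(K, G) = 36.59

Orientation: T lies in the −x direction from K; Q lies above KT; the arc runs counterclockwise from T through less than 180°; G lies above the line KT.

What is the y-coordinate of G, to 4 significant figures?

35.88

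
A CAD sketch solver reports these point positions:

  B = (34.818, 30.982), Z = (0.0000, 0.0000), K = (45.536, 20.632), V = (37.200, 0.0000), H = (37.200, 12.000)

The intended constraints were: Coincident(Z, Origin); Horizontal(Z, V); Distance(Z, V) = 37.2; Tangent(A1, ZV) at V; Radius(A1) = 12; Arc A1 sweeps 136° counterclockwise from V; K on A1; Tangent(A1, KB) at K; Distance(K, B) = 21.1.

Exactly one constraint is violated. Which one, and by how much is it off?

Distance(K, B) = 21.1 — off by 6.20.

Z = (0.00, 0.00) ✓; Z.y = 0.00, V.y = 0.00 ✓; |ZV| = 37.20 ✓; ∠(HV, VZ) = 90.00° ✓; |HV| = 12.00 ✓; bearing(H→K) − bearing(H→V) = 136.0° ✓; |HK| = 12.00 ✓; ∠(HK, KB) = 90.00° ✓; |KB| = 14.90 ✗.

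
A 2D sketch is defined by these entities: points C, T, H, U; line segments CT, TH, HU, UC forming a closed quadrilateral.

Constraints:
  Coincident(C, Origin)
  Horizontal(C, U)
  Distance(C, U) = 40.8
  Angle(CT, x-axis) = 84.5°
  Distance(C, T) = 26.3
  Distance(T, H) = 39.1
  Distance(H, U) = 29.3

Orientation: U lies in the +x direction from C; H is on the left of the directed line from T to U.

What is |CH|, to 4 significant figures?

50.79

Checks: C.y = 0.00, U.y = 0.00 ✓; |TH| = 39.10 ✓; |HU| = 29.30 ✓.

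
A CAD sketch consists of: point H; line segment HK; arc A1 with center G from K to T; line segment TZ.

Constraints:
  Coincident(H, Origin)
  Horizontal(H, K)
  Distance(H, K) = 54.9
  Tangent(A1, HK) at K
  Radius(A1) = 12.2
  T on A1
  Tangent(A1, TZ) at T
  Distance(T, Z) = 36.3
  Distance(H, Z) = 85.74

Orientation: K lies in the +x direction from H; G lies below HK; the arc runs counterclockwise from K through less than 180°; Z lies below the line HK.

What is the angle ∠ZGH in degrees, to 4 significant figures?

129.2°

Checks: ∠(GK, KH) = 90.00° ✓; |GT| = 12.20 ✓; ∠(GT, TZ) = 90.00° ✓; |TZ| = 36.30 ✓; |HZ| = 85.74 ✓.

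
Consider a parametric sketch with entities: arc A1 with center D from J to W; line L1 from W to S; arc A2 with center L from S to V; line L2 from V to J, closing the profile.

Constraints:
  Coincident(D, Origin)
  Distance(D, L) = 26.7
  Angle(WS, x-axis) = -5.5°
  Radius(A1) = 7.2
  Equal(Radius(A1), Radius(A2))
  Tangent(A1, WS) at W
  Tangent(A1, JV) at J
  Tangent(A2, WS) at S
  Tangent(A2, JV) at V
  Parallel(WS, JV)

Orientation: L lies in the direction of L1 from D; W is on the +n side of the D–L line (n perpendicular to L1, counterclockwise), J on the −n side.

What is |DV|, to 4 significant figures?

27.65

Tangency of A1 to both parallel lines with radius 7.2 puts W and J at D ± 7.2·n: W = (0.6901, 7.167), J = (-0.6901, -7.167). Equal radii place S and V the same way about L: S = L + 7.2·n = (27.27, 4.608), V = L − 7.2·n = (25.89, -9.726). Then |DV| = |V − D| = 27.65.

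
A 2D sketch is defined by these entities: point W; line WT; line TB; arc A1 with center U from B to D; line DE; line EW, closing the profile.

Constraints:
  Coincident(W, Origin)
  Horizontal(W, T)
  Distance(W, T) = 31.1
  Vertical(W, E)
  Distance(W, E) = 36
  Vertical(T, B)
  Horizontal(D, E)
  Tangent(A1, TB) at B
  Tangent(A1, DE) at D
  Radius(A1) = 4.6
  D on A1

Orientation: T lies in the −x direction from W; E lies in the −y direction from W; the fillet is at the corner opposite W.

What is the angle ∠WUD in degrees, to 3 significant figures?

140°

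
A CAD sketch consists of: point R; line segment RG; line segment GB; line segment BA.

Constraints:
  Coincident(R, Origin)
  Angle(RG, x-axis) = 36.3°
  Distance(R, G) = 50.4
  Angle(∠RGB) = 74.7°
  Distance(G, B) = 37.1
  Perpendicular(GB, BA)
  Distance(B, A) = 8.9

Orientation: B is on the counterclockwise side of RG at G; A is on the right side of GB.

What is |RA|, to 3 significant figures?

62.2

R is at the origin; RG runs at 36.3° with length 50.4, so G = 50.4·(cos 36.3°, sin 36.3°) = (40.6, 29.8). ∠RGB = 74.7°, so GB runs at 36.3° + (180° − 74.7°) = 142° from the x-axis; with |GB| = 37.1, B = G + 37.1·(cos 142°, sin 142°) = (11.5, 52.9). GB is perpendicular to BA; with |BA| = 8.9 on the right of GB, A = B + 8.9·(0.621, 0.784) = (17.1, 59.9). Then |RA| = |A − R| = 62.2.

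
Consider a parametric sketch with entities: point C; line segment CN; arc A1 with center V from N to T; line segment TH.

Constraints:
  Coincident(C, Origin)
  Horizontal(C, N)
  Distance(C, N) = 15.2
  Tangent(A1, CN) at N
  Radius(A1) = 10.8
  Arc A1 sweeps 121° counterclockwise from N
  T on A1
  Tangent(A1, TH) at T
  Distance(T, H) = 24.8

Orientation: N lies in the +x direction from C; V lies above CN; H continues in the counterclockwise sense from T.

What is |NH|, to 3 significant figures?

37.8

On A1, N sits at bearing -90° from V; a 121° counterclockwise sweep puts T at bearing 31°, so T = V + 10.8·(cos 31°, sin 31°) = (24.5, 16.4). Tangency of A1 to TH means the radius VT is perpendicular to TH, so TH runs along (−sin 31°, cos 31°); with |TH| = 24.8, H = (11.7, 37.6). Then |NH| = |H − N| = 37.8.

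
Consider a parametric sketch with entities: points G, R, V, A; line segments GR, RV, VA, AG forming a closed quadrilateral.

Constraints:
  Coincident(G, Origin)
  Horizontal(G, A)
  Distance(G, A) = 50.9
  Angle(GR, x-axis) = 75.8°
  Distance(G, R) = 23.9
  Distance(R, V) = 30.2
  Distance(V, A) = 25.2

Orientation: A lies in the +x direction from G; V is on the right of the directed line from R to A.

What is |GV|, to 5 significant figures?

25.706

Checks: |RV| = 30.20 ✓; |VA| = 25.20 ✓.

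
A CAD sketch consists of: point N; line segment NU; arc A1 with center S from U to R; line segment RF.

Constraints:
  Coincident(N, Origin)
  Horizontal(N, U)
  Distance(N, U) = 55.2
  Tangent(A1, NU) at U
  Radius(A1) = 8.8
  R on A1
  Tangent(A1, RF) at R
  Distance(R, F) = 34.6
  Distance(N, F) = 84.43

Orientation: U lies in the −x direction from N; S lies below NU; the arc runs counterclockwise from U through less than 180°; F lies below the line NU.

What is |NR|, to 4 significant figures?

63.74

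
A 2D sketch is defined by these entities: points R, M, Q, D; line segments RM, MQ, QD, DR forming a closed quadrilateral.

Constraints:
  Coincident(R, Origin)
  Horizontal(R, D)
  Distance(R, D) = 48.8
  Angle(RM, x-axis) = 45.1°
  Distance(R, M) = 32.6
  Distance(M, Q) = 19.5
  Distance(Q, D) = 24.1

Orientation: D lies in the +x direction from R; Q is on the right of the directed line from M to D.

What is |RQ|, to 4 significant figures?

25.26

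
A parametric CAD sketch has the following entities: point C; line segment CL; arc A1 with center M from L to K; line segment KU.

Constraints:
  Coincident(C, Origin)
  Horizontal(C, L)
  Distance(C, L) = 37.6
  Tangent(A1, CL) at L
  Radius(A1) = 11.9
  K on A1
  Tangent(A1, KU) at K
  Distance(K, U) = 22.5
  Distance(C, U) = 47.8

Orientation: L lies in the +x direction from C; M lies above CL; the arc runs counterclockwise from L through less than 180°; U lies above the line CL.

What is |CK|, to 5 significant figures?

50.437

C is at the origin; C and L share the same y with |CL| = 37.6 and L on the +x side, so L = (37.600, 0.0000). Since A1 is tangent to CL there, ML ⟂ CL, so M = L + (0, 11.9) = (37.600, 11.900). Since MK ⟂ KU (tangency), |MU| = √(11.9² + 22.5²) = 25.453 regardless of where K sits on A1. So U lies on both circle(C, 47.8) and circle(M, 25.453); the above-CL intersection is U = (30.913, 36.459). K is the foot of the tangent from U: K = (46.288, 20.032).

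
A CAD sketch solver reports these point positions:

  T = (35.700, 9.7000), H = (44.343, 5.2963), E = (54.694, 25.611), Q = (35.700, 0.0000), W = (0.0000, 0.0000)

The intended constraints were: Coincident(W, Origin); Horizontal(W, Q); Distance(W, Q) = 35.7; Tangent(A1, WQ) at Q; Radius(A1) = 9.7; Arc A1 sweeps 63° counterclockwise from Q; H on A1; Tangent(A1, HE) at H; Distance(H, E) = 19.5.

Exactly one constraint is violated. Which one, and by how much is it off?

Distance(H, E) = 19.5 — off by 3.30.

W = (0.00, 0.00) ✓; W.y = 0.00, Q.y = 0.00 ✓; |WQ| = 35.70 ✓; ∠(TQ, QW) = 90.00° ✓; |TQ| = 9.700 ✓; bearing(T→H) − bearing(T→Q) = 63.00° ✓; |TH| = 9.700 ✓; ∠(TH, HE) = 90.00° ✓; |HE| = 22.80 ✗.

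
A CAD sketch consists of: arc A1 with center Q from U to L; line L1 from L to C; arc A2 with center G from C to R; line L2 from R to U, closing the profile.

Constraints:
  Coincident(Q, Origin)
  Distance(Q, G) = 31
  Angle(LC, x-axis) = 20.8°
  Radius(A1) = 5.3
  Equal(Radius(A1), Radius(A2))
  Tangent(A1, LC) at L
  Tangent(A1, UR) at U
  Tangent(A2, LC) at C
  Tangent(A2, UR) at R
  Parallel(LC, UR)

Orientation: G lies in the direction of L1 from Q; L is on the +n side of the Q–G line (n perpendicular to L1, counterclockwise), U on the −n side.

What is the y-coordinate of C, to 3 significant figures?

16.0

The slot axis is L1's direction at 20.8°, so u = (cos 20.8°, sin 20.8°) = (0.935, 0.355) and n = (−sin 20.8°, cos 20.8°) = (-0.355, 0.935). Q is at the origin and G lies 31.0 along u from Q, so G = 31.0·u = (29.0, 11.0). Tangency of A1 to both parallel lines with radius 5.3 puts L and U at Q ± 5.3·n: L = (-1.88, 4.95), U = (1.88, -4.95). Equal radii place C and R the same way about G: C = G + 5.3·n = (27.1, 16.0), R = G − 5.3·n = (30.9, 6.05). So C.y = 16.0.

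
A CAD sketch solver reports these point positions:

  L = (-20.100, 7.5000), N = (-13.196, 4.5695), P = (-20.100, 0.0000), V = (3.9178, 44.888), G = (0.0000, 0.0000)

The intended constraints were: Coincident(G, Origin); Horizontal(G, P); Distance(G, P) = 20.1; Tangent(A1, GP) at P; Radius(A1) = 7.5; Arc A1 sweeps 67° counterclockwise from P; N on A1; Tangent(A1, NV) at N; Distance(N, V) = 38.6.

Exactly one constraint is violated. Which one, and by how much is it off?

Distance(N, V) = 38.6 — off by 5.20.

G = (0.00, 0.00) ✓; G.y = 0.00, P.y = 0.00 ✓; |GP| = 20.10 ✓; ∠(LP, PG) = 90.00° ✓; |LP| = 7.500 ✓; bearing(L→N) − bearing(L→P) = 67.00° ✓; |LN| = 7.500 ✓; ∠(LN, NV) = 90.00° ✓; |NV| = 43.80 ✗.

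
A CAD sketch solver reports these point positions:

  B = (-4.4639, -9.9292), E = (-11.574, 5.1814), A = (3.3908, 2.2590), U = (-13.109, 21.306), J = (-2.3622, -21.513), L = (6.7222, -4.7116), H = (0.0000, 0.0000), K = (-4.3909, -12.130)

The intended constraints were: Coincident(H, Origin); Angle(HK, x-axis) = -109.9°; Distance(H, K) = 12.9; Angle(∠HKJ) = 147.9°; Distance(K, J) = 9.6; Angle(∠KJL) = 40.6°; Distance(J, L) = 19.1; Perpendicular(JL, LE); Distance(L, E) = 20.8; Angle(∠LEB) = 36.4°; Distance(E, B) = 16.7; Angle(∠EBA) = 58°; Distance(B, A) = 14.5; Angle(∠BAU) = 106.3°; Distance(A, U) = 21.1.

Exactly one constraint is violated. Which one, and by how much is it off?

Distance(A, U) = 21.1 — off by 4.10.

H = (0.00, 0.00) ✓; HK at -109.9° ✓; |HK| = 12.90 ✓; ∠HKJ = 147.9° ✓; |KJ| = 9.600 ✓; ∠KJL = 40.60° ✓; |JL| = 19.10 ✓; ∠(JL, LE) = 90.00° ✓; |LE| = 20.80 ✓; ∠LEB = 36.40° ✓; |EB| = 16.70 ✓; ∠EBA = 58.00° ✓; |BA| = 14.50 ✓; ∠BAU = 106.3° ✓; |AU| = 25.20 ✗.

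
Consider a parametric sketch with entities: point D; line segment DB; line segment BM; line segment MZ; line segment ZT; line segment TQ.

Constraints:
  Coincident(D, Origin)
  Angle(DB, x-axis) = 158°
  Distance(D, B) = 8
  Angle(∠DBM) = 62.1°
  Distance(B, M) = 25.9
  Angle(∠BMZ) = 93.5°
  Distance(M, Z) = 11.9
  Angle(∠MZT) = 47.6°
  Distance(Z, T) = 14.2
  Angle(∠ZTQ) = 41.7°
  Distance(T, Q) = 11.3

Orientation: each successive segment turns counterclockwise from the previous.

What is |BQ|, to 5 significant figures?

26.970

D is at the origin; DB runs at 158.0° with length 8.0, so B = (-7.4175, 2.9969). ∠DBM = 62.1° gives BM at -84.100° from the x-axis; with |BM| = 25.9, M = (-4.7551, -22.766). ∠BMZ = 93.5° gives MZ at 2.4000° from the x-axis; with |MZ| = 11.9, Z = (7.1344, -22.268). ∠MZT = 47.6° gives ZT at 134.80° from the x-axis; with |ZT| = 14.2, T = (-2.8714, -12.192). ∠ZTQ = 41.7° gives TQ at -86.900° from the x-axis; with |TQ| = 11.3, Q = (-2.2603, -23.475). Then |BQ| = |Q − B| = 26.970.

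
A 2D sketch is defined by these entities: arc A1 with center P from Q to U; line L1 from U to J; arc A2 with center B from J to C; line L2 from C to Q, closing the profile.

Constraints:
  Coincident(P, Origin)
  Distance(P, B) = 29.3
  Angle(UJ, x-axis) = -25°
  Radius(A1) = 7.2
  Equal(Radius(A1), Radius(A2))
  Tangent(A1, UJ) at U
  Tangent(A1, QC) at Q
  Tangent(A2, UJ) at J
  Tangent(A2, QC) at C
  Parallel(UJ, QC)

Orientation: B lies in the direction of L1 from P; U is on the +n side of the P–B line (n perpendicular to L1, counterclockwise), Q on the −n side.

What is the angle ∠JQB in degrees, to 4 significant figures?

12.37°

The slot axis is L1's direction at -25.0°, so u = (cos -25.0°, sin -25.0°) = (0.9063, -0.4226) and n = (−sin -25.0°, cos -25.0°) = (0.4226, 0.9063). P is at the origin and B lies 29.3 along u from P, so B = 29.3·u = (26.55, -12.38). Tangency of A1 to both parallel lines with radius 7.2 puts U and Q at P ± 7.2·n: U = (3.043, 6.525), Q = (-3.043, -6.525). Equal radii place J and C the same way about B: J = B + 7.2·n = (29.60, -5.857), C = B − 7.2·n = (23.51, -18.91). Then cos ∠JQB = QJ·QB / (|QJ||QB|), giving 12.37°.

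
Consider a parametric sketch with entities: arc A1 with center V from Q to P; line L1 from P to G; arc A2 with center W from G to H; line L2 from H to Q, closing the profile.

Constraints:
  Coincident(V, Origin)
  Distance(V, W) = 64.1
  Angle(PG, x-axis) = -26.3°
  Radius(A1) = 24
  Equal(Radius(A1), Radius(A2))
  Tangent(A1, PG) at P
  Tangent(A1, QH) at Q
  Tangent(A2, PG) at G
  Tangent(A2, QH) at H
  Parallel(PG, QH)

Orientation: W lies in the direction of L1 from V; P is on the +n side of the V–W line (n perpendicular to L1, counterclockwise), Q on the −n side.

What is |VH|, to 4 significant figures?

68.45

The slot axis is L1's direction at -26.3°, so u = (cos -26.3°, sin -26.3°) = (0.8965, -0.4431) and n = (−sin -26.3°, cos -26.3°) = (0.4431, 0.8965). V is at the origin and W lies 64.1 along u from V, so W = 64.1·u = (57.46, -28.40). Tangency of A1 to both parallel lines with radius 24.0 puts P and Q at V ± 24.0·n: P = (10.63, 21.52), Q = (-10.63, -21.52). Equal radii place G and H the same way about W: G = W + 24.0·n = (68.10, -6.885), H = W − 24.0·n = (46.83, -49.92). Then |VH| = |H − V| = 68.45.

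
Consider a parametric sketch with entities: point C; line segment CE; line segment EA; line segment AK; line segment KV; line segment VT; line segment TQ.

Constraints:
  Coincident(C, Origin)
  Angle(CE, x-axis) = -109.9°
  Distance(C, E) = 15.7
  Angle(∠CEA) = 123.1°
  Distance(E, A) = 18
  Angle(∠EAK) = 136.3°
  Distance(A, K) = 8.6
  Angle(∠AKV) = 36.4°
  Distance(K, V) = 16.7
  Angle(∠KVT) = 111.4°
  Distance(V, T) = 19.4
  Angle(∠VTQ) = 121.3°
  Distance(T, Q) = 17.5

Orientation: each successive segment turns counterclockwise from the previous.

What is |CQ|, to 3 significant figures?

47.1

C is at the origin; CE runs at -109.9° with length 15.7, so E = (-5.34, -14.8). ∠CEA = 123.1° gives EA at -53.0° from the x-axis; with |EA| = 18.0, A = (5.49, -29.1). ∠EAK = 136.3° gives AK at -9.30° from the x-axis; with |AK| = 8.6, K = (14.0, -30.5). ∠AKV = 36.4° gives KV at 134° from the x-axis; with |KV| = 16.7, V = (2.31, -18.6). ∠KVT = 111.4° gives VT at -157° from the x-axis; with |VT| = 19.4, T = (-15.6, -26.1). ∠VTQ = 121.3° gives TQ at -98.4° from the x-axis; with |TQ| = 17.5, Q = (-18.1, -43.4). Then |CQ| = |Q − C| = 47.1.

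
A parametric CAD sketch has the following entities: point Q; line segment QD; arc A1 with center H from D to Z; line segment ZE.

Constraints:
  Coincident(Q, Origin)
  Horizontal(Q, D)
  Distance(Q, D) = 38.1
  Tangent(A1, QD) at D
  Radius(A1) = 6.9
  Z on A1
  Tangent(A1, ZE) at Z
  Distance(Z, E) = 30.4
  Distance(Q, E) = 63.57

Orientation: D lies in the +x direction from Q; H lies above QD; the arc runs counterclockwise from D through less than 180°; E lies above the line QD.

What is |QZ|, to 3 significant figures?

44.9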